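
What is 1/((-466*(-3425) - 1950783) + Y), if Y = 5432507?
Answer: 1/5077774 ≈ 1.9694e-7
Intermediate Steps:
1/((-466*(-3425) - 1950783) + Y) = 1/((-466*(-3425) - 1950783) + 5432507) = 1/((1596050 - 1950783) + 5432507) = 1/(-354733 + 5432507) = 1/5077774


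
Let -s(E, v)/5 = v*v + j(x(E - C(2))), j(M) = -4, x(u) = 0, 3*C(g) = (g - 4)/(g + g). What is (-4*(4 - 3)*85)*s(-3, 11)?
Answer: 198900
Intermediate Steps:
C(g) = (-4 + g)/(6*g) (C(g) = ((g - 4)/(g + g))/3 = ((-4 + g)/((2*g)))/3 = ((-4 + g)*(1/(2*g)))/3 = ((-4 + g)/(2*g))/3 = (-4 + g)/(6*g))
s(E, v) = 20 - 5*v**2 (s(E, v) = -5*(v*v - 4) = -5*(v**2 - 4) = -5*(-4 + v**2) = 20 - 5*v**2)
(-4*(4 - 3)*85)*s(-3, 11) = (-4*(4 - 3)*85)*(20 - 5*11**2) = (-4*1*85)*(20 - 5*121) = (-4*85)*(20 - 605) = -340*(-585) = 198900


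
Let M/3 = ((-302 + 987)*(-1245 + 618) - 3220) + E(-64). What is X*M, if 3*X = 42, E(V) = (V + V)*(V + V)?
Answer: -17485902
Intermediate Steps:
E(V) = 4*V² (E(V) = (2*V)*(2*V) = 4*V²)
X = 14 (X = (⅓)*42 = 14)
M = -1248993 (M = 3*(((-302 + 987)*(-1245 + 618) - 3220) + 4*(-64)²) = 3*((685*(-627) - 3220) + 4*4096) = 3*((-429495 - 3220) + 16384) = 3*(-432715 + 16384) = 3*(-416331) = -1248993)
X*M = 14*(-1248993) = -17485902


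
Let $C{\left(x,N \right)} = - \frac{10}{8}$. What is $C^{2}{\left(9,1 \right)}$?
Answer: $\frac{25}{16} \approx 1.5625$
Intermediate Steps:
$C{\left(x,N \right)} = - \frac{5}{4}$ ($C{\left(x,N \right)} = \left(-10\right) \frac{1}{8} = - \frac{5}{4}$)
$C^{2}{\left(9,1 \right)} = \left(- \frac{5}{4}\right)^{2} = \frac{25}{16}$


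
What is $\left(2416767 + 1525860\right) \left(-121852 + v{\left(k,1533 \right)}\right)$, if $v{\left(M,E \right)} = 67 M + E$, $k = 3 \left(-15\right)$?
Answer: $-486259958418$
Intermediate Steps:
$k = -45$
$v{\left(M,E \right)} = E + 67 M$
$\left(2416767 + 1525860\right) \left(-121852 + v{\left(k,1533 \right)}\right) = \left(2416767 + 1525860\right) \left(-121852 + \left(1533 + 67 \left(-45\right)\right)\right) = 3942627 \left(-121852 + \left(1533 - 3015\right)\right) = 3942627 \left(-121852 - 1482\right) = 3942627 \left(-123334\right) = -486259958418$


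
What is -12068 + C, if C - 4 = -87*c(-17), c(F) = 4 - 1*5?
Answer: -11977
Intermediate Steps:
c(F) = -1 (c(F) = 4 - 5 = -1)
C = 91 (C = 4 - 87*(-1) = 4 + 87 = 91)
-12068 + C = -12068 + 91 = -11977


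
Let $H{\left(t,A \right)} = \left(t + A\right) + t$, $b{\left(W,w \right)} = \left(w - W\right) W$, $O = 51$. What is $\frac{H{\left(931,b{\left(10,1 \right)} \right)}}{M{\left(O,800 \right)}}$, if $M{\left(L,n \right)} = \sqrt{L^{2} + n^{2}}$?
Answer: $\frac{1772 \sqrt{642601}}{642601} \approx 2.2105$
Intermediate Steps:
$b{\left(W,w \right)} = W \left(w - W\right)$
$H{\left(t,A \right)} = A + 2 t$ ($H{\left(t,A \right)} = \left(A + t\right) + t = A + 2 t$)
$\frac{H{\left(931,b{\left(10,1 \right)} \right)}}{M{\left(O,800 \right)}} = \frac{10 \left(1 - 10\right) + 2 \cdot 931}{\sqrt{51^{2} + 800^{2}}} = \frac{10 \left(1 - 10\right) + 1862}{\sqrt{2601 + 640000}} = \frac{10 \left(-9\right) + 1862}{\sqrt{642601}} = \left(-90 + 1862\right) \frac{\sqrt{642601}}{642601} = 1772 \frac{\sqrt{642601}}{642601} = \frac{1772 \sqrt{642601}}{642601}$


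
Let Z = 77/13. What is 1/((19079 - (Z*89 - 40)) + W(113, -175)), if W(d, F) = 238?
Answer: 13/244788 ≈ 5.3107e-5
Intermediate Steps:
Z = 77/13 (Z = 77*(1/13) = 77/13 ≈ 5.9231)
1/((19079 - (Z*89 - 40)) + W(113, -175)) = 1/((19079 - ((77/13)*89 - 40)) + 238) = 1/((19079 - (6853/13 - 40)) + 238) = 1/((19079 - 1*6333/13) + 238) = 1/((19079 - 6333/13) + 238) = 1/(241694/13 + 238) = 1/(244788/13) = 13/244788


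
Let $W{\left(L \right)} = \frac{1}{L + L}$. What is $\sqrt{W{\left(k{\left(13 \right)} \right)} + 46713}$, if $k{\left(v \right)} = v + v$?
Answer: $\frac{7 \sqrt{644449}}{26} \approx 216.13$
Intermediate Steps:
$k{\left(v \right)} = 2 v$
$W{\left(L \right)} = \frac{1}{2 L}$
$\sqrt{W{\left(k{\left(13 \right)} \right)} + 46713} = \sqrt{\frac{1}{2 \cdot 2 \cdot 13} + 46713} = \sqrt{\frac{1}{2 \cdot 26} + 46713} = \sqrt{\frac{1}{2} \cdot \frac{1}{26} + 46713} = \sqrt{\frac{1}{52} + 46713} = \sqrt{\frac{2429077}{52}} = \frac{7 \sqrt{644449}}{26}$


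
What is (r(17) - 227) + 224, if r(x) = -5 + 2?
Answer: -6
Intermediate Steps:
r(x) = -3
(r(17) - 227) + 224 = (-3 - 227) + 224 = -230 + 224 = -6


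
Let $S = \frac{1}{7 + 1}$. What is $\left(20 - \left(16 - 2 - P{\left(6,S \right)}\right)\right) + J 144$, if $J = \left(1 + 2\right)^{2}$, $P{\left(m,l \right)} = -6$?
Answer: $1296$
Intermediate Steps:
$S = \frac{1}{8} \approx 0.125$
$J = 9$ ($J = 3^{2} = 9$)
$\left(20 - \left(16 - 2 - P{\left(6,S \right)}\right)\right) + J 144 = \left(20 - \left(22 - 2\right)\right) + 9 \cdot 144 = \left(20 - 20\right) + 1296 = 0 + 1296 = 1296$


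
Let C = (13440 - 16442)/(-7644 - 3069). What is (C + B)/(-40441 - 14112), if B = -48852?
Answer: 523348474/584426289 ≈ 0.89549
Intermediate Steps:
C = 3002/10713 (C = -3002/(-10713) = -3002*(-1/10713) = 3002/10713 ≈ 0.28022)
(C + B)/(-40441 - 14112) = (3002/10713 - 48852)/(-40441 - 14112) = -523348474/10713/(-54553) = -523348474/10713*(-1/54553) = 523348474/584426289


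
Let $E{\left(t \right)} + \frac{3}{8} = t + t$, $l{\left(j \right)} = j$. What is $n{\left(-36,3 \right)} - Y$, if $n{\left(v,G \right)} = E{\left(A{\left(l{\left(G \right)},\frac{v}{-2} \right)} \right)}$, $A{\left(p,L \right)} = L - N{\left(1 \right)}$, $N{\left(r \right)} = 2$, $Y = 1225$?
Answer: $- \frac{9547}{8} \approx -1193.4$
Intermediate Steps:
$A{\left(p,L \right)} = -2 + L$ ($A{\left(p,L \right)} = L - 2 = -2 + L$)
$E{\left(t \right)} = - \frac{3}{8} + 2 t$ ($E{\left(t \right)} = - \frac{3}{8} + \left(t + t\right) = - \frac{3}{8} + 2 t$)
$n{\left(v,G \right)} = - \frac{35}{8} - v$ ($n{\left(v,G \right)} = - \frac{3}{8} + 2 \left(-2 + \frac{v}{-2}\right) = - \frac{3}{8} + 2 \left(-2 + v \left(- \frac{1}{2}\right)\right) = - \frac{3}{8} + 2 \left(-2 - \frac{v}{2}\right) = - \frac{3}{8} - \left(4 + v\right) = - \frac{35}{8} - v$)
$n{\left(-36,3 \right)} - Y = \left(- \frac{35}{8} - -36\right) - 1225 = \left(- \frac{35}{8} + 36\right) - 1225 = \frac{253}{8} - 1225 = - \frac{9547}{8}$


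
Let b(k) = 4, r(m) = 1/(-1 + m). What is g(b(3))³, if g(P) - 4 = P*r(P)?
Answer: 4096/27 ≈ 151.70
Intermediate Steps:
g(P) = 4 + P/(-1 + P)
g(b(3))³ = ((-4 + 5*4)/(-1 + 4))³ = ((-4 + 20)/3)³ = ((⅓)*16)³ = (16/3)³ = 4096/27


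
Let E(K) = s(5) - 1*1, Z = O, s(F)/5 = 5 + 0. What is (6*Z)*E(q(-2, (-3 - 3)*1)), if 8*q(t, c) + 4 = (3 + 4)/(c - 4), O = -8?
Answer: -1152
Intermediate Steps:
q(t, c) = -½ + 7/(8*(-4 + c)) (q(t, c) = -½ + ((3 + 4)/(c - 4))/8 = -½ + (7/(-4 + c))/8 = -½ + 7/(8*(-4 + c)))
s(F) = 25 (s(F) = 5*(5 + 0) = 5*5 = 25)
Z = -8
E(K) = 24 (E(K) = 25 - 1*1 = 25 - 1 = 24)
(6*Z)*E(q(-2, (-3 - 3)*1)) = (6*(-8))*24 = -48*24 = -1152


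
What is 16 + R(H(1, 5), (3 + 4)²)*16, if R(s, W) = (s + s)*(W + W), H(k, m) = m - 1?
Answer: 12560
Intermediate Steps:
H(k, m) = -1 + m
R(s, W) = 4*W*s (R(s, W) = (2*s)*(2*W) = 4*W*s)
16 + R(H(1, 5), (3 + 4)²)*16 = 16 + (4*(3 + 4)²*(-1 + 5))*16 = 16 + (4*7²*4)*16 = 16 + (4*49*4)*16 = 16 + 784*16 = 16 + 12544 = 12560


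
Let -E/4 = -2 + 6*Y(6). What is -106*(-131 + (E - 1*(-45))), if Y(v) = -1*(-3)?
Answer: 15900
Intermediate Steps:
Y(v) = 3
E = -64 (E = -4*(-2 + 6*3) = -4*(-2 + 18) = -4*16 = -64)
-106*(-131 + (E - 1*(-45))) = -106*(-131 + (-64 - 1*(-45))) = -106*(-131 + (-64 + 45)) = -106*(-131 - 19) = -106*(-150) = 15900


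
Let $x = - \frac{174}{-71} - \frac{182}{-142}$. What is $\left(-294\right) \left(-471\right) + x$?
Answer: $\frac{9831919}{71} \approx 1.3848 \cdot 10^{5}$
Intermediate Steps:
$x = \frac{265}{71}$ ($x = \left(-174\right) \left(- \frac{1}{71}\right) - - \frac{91}{71} = \frac{174}{71} + \frac{91}{71} = \frac{265}{71} \approx 3.7324$)
$\left(-294\right) \left(-471\right) + x = \left(-294\right) \left(-471\right) + \frac{265}{71} = 138474 + \frac{265}{71} = \frac{9831919}{71}$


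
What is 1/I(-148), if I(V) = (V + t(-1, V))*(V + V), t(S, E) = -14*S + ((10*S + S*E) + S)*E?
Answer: 1/6041360 ≈ 1.6553e-7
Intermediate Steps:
t(S, E) = -14*S + E*(11*S + E*S) (t(S, E) = -14*S + ((10*S + E*S) + S)*E = -14*S + (11*S + E*S)*E = -14*S + E*(11*S + E*S))
I(V) = 2*V*(14 - V² - 10*V) (I(V) = (V - (-14 + V² + 11*V))*(V + V) = (V + (14 - V² - 11*V))*(2*V) = (14 - V² - 10*V)*(2*V) = 2*V*(14 - V² - 10*V))
1/I(-148) = 1/(2*(-148)*(14 - 1*(-148)² - 10*(-148))) = 1/(2*(-148)*(14 - 1*21904 + 1480)) = 1/(2*(-148)*(14 - 21904 + 1480)) = 1/(2*(-148)*(-20410)) = 1/6041360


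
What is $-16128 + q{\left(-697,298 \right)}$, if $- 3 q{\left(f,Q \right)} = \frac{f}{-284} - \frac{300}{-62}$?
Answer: $- \frac{426036943}{26412} \approx -16130.0$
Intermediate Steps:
$q{\left(f,Q \right)} = - \frac{50}{31} + \frac{f}{852}$ ($q{\left(f,Q \right)} = - \frac{\frac{f}{-284} - \frac{300}{-62}}{3} = - \frac{f \left(- \frac{1}{284}\right) - - \frac{150}{31}}{3} = - \frac{- \frac{f}{284} + \frac{150}{31}}{3} = - \frac{\frac{150}{31} - \frac{f}{284}}{3} = - \frac{50}{31} + \frac{f}{852}$)
$-16128 + q{\left(-697,298 \right)} = -16128 + \left(- \frac{50}{31} + \frac{1}{852} \left(-697\right)\right) = -16128 - \frac{64207}{26412} = - \frac{426036943}{26412}$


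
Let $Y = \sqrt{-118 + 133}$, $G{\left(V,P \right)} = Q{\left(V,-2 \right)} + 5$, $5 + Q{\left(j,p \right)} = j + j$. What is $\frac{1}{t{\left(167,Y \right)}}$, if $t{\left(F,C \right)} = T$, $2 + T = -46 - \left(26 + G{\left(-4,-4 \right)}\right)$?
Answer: $- \frac{1}{66} \approx -0.015152$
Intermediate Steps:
$Q{\left(j,p \right)} = -5 + 2 j$ ($Q{\left(j,p \right)} = -5 + \left(j + j\right) = -5 + 2 j$)
$G{\left(V,P \right)} = 2 V$ ($G{\left(V,P \right)} = \left(-5 + 2 V\right) + 5 = 2 V$)
$Y = \sqrt{15} \approx 3.873$
$T = -66$ ($T = -2 - \left(72 - 8\right) = -2 - 64 = -66$)
$t{\left(F,C \right)} = -66$
$\frac{1}{t{\left(167,Y \right)}} = \frac{1}{-66} = - \frac{1}{66}$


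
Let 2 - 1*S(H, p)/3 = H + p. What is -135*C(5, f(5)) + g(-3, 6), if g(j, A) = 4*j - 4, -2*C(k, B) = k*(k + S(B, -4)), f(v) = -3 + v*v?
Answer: -29057/2 ≈ -14529.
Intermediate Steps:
f(v) = -3 + v²
S(H, p) = 6 - 3*H - 3*p (S(H, p) = 6 - 3*(H + p) = 6 + (-3*H - 3*p) = 6 - 3*H - 3*p)
C(k, B) = -k*(18 + k - 3*B)/2 (C(k, B) = -k*(k + (6 - 3*B - 3*(-4)))/2 = -k*(k + (6 - 3*B + 12))/2 = -k*(k + (18 - 3*B))/2 = -k*(18 + k - 3*B)/2)
g(j, A) = -4 + 4*j
-135*C(5, f(5)) + g(-3, 6) = -135*(½)*5*(-18 - 1*5 + 3*(-3 + 5²)) + (-4 + 4*(-3)) = -135*(½)*5*(-18 - 5 + 3*(-3 + 25)) + (-4 - 12) = -135*(½)*5*(-18 - 5 + 3*22) - 16 = -135*(½)*5*(-18 - 5 + 66) - 16 = -135*(½)*5*43 - 16 = -135*215/2 - 16 = -45*645/2 - 16 = -29025/2 - 16 = -29057/2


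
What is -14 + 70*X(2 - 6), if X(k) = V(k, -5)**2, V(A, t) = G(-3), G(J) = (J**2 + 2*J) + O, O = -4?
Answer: 56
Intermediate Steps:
G(J) = -4 + J**2 + 2*J (G(J) = (J**2 + 2*J) - 4 = -4 + J**2 + 2*J)
V(A, t) = -1 (V(A, t) = -4 + (-3)**2 + 2*(-3) = -4 + 9 - 6 = -1)
X(k) = 1 (X(k) = (-1)**2 = 1)
-14 + 70*X(2 - 6) = -14 + 70*1 = -14 + 70 = 56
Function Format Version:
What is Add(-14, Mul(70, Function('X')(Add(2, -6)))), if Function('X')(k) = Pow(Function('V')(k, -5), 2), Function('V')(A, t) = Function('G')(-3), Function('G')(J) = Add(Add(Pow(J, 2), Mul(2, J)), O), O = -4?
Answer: 56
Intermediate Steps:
Function('G')(J) = Add(-4, Pow(J, 2), Mul(2, J)) (Function('G')(J) = Add(Add(Pow(J, 2), Mul(2, J)), -4) = Add(-4, Pow(J, 2), Mul(2, J)))
Function('V')(A, t) = -1 (Function('V')(A, t) = Add(-4, Pow(-3, 2), Mul(2, -3)) = Add(-4, 9, -6) = -1)
Function('X')(k) = 1 (Function('X')(k) = Pow(-1, 2) = 1)
Add(-14, Mul(70, Function('X')(Add(2, -6)))) = Add(-14, Mul(70, 1)) = Add(-14, 70) = 56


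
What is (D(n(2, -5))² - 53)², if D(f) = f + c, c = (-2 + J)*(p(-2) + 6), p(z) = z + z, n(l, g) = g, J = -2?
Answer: 13456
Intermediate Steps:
p(z) = 2*z
c = -8 (c = (-2 - 2)*(2*(-2) + 6) = -4*(-4 + 6) = -4*2 = -8)
D(f) = -8 + f (D(f) = f - 8 = -8 + f)
(D(n(2, -5))² - 53)² = ((-8 - 5)² - 53)² = ((-13)² - 53)² = (169 - 53)² = 116² = 13456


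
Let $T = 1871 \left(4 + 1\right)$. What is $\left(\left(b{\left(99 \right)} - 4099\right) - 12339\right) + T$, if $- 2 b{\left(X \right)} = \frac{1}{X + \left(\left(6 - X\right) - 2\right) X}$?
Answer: $- \frac{131828795}{18612} \approx -7083.0$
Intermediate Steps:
$b{\left(X \right)} = - \frac{1}{2 \left(X + X \left(4 - X\right)\right)}$ ($b{\left(X \right)} = - \frac{1}{2 \left(X + \left(\left(6 - X\right) - 2\right) X\right)} = - \frac{1}{2 \left(X + \left(4 - X\right) X\right)} = - \frac{1}{2 \left(X + X \left(4 - X\right)\right)}$)
$T = 9355$ ($T = 1871 \cdot 5 = 9355$)
$\left(\left(b{\left(99 \right)} - 4099\right) - 12339\right) + T = \left(\left(\frac{1}{2 \cdot 99 \left(-5 + 99\right)} - 4099\right) - 12339\right) + 9355 = \left(\left(\frac{1}{2} \cdot \frac{1}{99} \cdot \frac{1}{94} - 4099\right) - 12339\right) + 9355 = \left(\left(\frac{1}{18612} - 4099\right) - 12339\right) + 9355 = \left(- \frac{76290587}{18612} - 12339\right) + 9355 = - \frac{305944055}{18612} + 9355 = - \frac{131828795}{18612}$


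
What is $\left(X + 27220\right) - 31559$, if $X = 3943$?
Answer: $-396$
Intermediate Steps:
$\left(X + 27220\right) - 31559 = \left(3943 + 27220\right) - 31559 = 31163 - 31559 = -396$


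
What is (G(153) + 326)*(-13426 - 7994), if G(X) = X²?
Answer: -508403700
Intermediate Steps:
(G(153) + 326)*(-13426 - 7994) = (153² + 326)*(-13426 - 7994) = (23409 + 326)*(-21420) = 23735*(-21420) = -508403700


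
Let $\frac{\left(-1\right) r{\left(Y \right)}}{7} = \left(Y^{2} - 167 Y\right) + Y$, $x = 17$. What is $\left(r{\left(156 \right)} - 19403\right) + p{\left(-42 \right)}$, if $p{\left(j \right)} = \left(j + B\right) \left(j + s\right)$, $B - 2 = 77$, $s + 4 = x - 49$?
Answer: $-11369$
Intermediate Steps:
$r{\left(Y \right)} = - 7 Y^{2} + 1162 Y$ ($r{\left(Y \right)} = - 7 \left(\left(Y^{2} - 167 Y\right) + Y\right) = - 7 \left(Y^{2} - 166 Y\right) = - 7 Y^{2} + 1162 Y$)
$s = -36$ ($s = -4 + \left(17 - 49\right) = -4 - 32 = -36$)
$B = 79$ ($B = 2 + 77 = 79$)
$p{\left(j \right)} = \left(-36 + j\right) \left(79 + j\right)$ ($p{\left(j \right)} = \left(j + 79\right) \left(j - 36\right) = \left(79 + j\right) \left(-36 + j\right) = \left(-36 + j\right) \left(79 + j\right)$)
$\left(r{\left(156 \right)} - 19403\right) + p{\left(-42 \right)} = \left(7 \cdot 156 \left(166 - 156\right) - 19403\right) + \left(-2844 + \left(-42\right)^{2} + 43 \left(-42\right)\right) = \left(7 \cdot 156 \left(166 - 156\right) - 19403\right) - 2886 = \left(7 \cdot 156 \cdot 10 - 19403\right) - 2886 = \left(10920 - 19403\right) - 2886 = -8483 - 2886 = -11369$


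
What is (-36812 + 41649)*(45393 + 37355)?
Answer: 400252076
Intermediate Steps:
(-36812 + 41649)*(45393 + 37355) = 4837*82748 = 400252076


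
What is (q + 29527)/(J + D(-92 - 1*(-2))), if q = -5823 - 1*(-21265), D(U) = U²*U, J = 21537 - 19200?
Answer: -44969/726663 ≈ -0.061884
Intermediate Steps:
J = 2337
D(U) = U³
q = 15442 (q = -5823 + 21265 = 15442)
(q + 29527)/(J + D(-92 - 1*(-2))) = (15442 + 29527)/(2337 + (-92 - 1*(-2))³) = 44969/(2337 + (-92 + 2)³) = 44969/(2337 + (-90)³) = 44969/(2337 - 729000) = 44969/(-726663) = 44969*(-1/726663) = -44969/726663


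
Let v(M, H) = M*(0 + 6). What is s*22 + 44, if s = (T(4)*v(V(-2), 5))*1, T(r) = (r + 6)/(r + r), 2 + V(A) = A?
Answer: -616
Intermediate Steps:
V(A) = -2 + A
T(r) = (6 + r)/(2*r) (T(r) = (6 + r)/((2*r)) = (6 + r)*(1/(2*r)) = (6 + r)/(2*r))
v(M, H) = 6*M (v(M, H) = M*6 = 6*M)
s = -30 (s = (((½)*(6 + 4)/4)*(6*(-2 - 2)))*1 = (((½)*(¼)*10)*(6*(-4)))*1 = ((5/4)*(-24))*1 = -30*1 = -30)
s*22 + 44 = -30*22 + 44 = -660 + 44 = -616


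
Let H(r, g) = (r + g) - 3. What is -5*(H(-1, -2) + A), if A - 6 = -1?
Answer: 5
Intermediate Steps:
A = 5 (A = 6 - 1 = 5)
H(r, g) = -3 + g + r (H(r, g) = (g + r) - 3 = -3 + g + r)
-5*(H(-1, -2) + A) = -5*((-3 - 2 - 1) + 5) = -5*(-6 + 5) = -5*(-1) = 5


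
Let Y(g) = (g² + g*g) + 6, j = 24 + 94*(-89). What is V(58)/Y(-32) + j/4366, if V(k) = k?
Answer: -4220310/2241941 ≈ -1.8824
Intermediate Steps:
j = -8342 (j = 24 - 8366 = -8342)
Y(g) = 6 + 2*g² (Y(g) = (g² + g²) + 6 = 2*g² + 6 = 6 + 2*g²)
V(58)/Y(-32) + j/4366 = 58/(6 + 2*(-32)²) - 8342/4366 = 58/(6 + 2*1024) - 8342*1/4366 = 58/(6 + 2048) - 4171/2183 = 58/2054 - 4171/2183 = 58*(1/2054) - 4171/2183 = 29/1027 - 4171/2183 = -4220310/2241941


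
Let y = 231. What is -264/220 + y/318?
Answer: -251/530 ≈ -0.47359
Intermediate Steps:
-264/220 + y/318 = -264/220 + 231/318 = -264*1/220 + 231*(1/318) = -6/5 + 77/106 = -251/530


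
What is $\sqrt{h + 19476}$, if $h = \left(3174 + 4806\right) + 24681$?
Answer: $3 \sqrt{5793} \approx 228.34$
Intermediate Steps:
$h = 32661$ ($h = 7980 + 24681 = 32661$)
$\sqrt{h + 19476} = \sqrt{32661 + 19476} = \sqrt{52137} = 3 \sqrt{5793}$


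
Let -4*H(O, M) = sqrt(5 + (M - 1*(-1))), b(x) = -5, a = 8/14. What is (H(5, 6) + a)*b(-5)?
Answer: -20/7 + 5*sqrt(3)/2 ≈ 1.4730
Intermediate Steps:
a = 4/7 (a = 8*(1/14) = 4/7 ≈ 0.57143)
H(O, M) = -sqrt(6 + M)/4 (H(O, M) = -sqrt(5 + (M - 1*(-1)))/4 = -sqrt(5 + (M + 1))/4 = -sqrt(5 + (1 + M))/4 = -sqrt(6 + M)/4)
(H(5, 6) + a)*b(-5) = (-sqrt(6 + 6)/4 + 4/7)*(-5) = (-sqrt(3)/2 + 4/7)*(-5) = (4/7 - sqrt(3)/2)*(-5) = -20/7 + 5*sqrt(3)/2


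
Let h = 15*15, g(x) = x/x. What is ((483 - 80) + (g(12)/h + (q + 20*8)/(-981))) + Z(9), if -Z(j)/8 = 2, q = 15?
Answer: 1054101/2725 ≈ 386.83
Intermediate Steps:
g(x) = 1
Z(j) = -16 (Z(j) = -8*2 = -16)
h = 225
((483 - 80) + (g(12)/h + (q + 20*8)/(-981))) + Z(9) = ((483 - 80) + (1/225 + (15 + 20*8)/(-981))) - 16 = (403 + (1*(1/225) + (15 + 160)*(-1/981))) - 16 = (403 + (1/225 + 175*(-1/981))) - 16 = (403 + (1/225 - 175/981)) - 16 = (403 - 474/2725) - 16 = 1097701/2725 - 16 = 1054101/2725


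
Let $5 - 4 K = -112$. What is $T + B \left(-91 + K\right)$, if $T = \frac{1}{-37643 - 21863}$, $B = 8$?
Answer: $- \frac{29395965}{59506} \approx -494.0$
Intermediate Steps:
$K = \frac{117}{4}$ ($K = \frac{5}{4} - -28 = \frac{5}{4} + 28 = \frac{117}{4} \approx 29.25$)
$T = - \frac{1}{59506}$ ($T = \frac{1}{-59506} = - \frac{1}{59506} \approx -1.6805 \cdot 10^{-5}$)
$T + B \left(-91 + K\right) = - \frac{1}{59506} + 8 \left(-91 + \frac{117}{4}\right) = - \frac{1}{59506} + 8 \left(- \frac{247}{4}\right) = - \frac{1}{59506} - 494 = - \frac{29395965}{59506}$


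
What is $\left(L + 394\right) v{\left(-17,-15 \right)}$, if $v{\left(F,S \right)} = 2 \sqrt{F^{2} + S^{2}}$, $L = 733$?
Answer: $2254 \sqrt{514} \approx 51102.0$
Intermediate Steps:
$\left(L + 394\right) v{\left(-17,-15 \right)} = \left(733 + 394\right) 2 \sqrt{\left(-17\right)^{2} + \left(-15\right)^{2}} = 1127 \cdot 2 \sqrt{289 + 225} = 1127 \cdot 2 \sqrt{514} = 2254 \sqrt{514}$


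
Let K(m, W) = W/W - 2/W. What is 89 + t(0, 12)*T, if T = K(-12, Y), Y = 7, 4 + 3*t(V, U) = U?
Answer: 1909/21 ≈ 90.905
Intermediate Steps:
t(V, U) = -4/3 + U/3
K(m, W) = 1 - 2/W
T = 5/7 (T = (-2 + 7)/7 = (⅐)*5 = 5/7 ≈ 0.71429)
89 + t(0, 12)*T = 89 + (-4/3 + (⅓)*12)*(5/7) = 89 + (-4/3 + 4)*(5/7) = 89 + (8/3)*(5/7) = 89 + 40/21 = 1909/21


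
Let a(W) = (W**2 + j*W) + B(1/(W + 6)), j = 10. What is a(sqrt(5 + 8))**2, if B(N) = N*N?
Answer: 410114168/279841 + 73110856*sqrt(13)/279841 ≈ 2407.5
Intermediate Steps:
B(N) = N**2
a(W) = W**2 + (6 + W)**(-2) + 10*W (a(W) = (W**2 + 10*W) + (1/(W + 6))**2 = (W**2 + 10*W) + (1/(6 + W))**2 = (W**2 + 10*W) + (6 + W)**(-2) = W**2 + (6 + W)**(-2) + 10*W)
a(sqrt(5 + 8))**2 = ((sqrt(5 + 8))**2 + (6 + sqrt(5 + 8))**(-2) + 10*sqrt(5 + 8))**2 = ((sqrt(13))**2 + (6 + sqrt(13))**(-2) + 10*sqrt(13))**2 = (13 + (6 + sqrt(13))**(-2) + 10*sqrt(13))**2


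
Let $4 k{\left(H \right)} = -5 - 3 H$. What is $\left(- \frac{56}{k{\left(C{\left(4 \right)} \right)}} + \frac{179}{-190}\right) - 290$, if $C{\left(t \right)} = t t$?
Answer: $- \frac{2887227}{10070} \approx -286.72$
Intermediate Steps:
$C{\left(t \right)} = t^{2}$
$k{\left(H \right)} = - \frac{5}{4} - \frac{3 H}{4}$ ($k{\left(H \right)} = \frac{-5 - 3 H}{4} = - \frac{5}{4} - \frac{3 H}{4}$)
$\left(- \frac{56}{k{\left(C{\left(4 \right)} \right)}} + \frac{179}{-190}\right) - 290 = \left(- \frac{56}{- \frac{5}{4} - \frac{3 \cdot 4^{2}}{4}} + \frac{179}{-190}\right) - 290 = \left(- \frac{56}{- \frac{5}{4} - 12} + 179 \left(- \frac{1}{190}\right)\right) - 290 = \left(- \frac{56}{- \frac{5}{4} - 12} - \frac{179}{190}\right) - 290 = \left(- \frac{56}{- \frac{53}{4}} - \frac{179}{190}\right) - 290 = \left(\left(-56\right) \left(- \frac{4}{53}\right) - \frac{179}{190}\right) - 290 = \left(\frac{224}{53} - \frac{179}{190}\right) - 290 = \frac{33073}{10070} - 290 = - \frac{2887227}{10070}$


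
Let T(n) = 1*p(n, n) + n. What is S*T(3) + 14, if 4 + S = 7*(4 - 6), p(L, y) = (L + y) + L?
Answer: -202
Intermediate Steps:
p(L, y) = y + 2*L
T(n) = 4*n (T(n) = 1*(n + 2*n) + n = 1*(3*n) + n = 3*n + n = 4*n)
S = -18 (S = -4 + 7*(4 - 6) = -4 + 7*(-2) = -4 - 14 = -18)
S*T(3) + 14 = -72*3 + 14 = -18*12 + 14 = -216 + 14 = -202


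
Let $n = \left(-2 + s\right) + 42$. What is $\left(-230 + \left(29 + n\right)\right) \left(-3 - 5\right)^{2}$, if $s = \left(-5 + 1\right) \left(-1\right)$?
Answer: $-10048$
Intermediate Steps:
$s = 4$ ($s = \left(-4\right) \left(-1\right) = 4$)
$n = 44$ ($n = \left(-2 + 4\right) + 42 = 2 + 42 = 44$)
$\left(-230 + \left(29 + n\right)\right) \left(-3 - 5\right)^{2} = \left(-230 + \left(29 + 44\right)\right) \left(-3 - 5\right)^{2} = \left(-230 + 73\right) \left(-8\right)^{2} = \left(-157\right) 64 = -10048$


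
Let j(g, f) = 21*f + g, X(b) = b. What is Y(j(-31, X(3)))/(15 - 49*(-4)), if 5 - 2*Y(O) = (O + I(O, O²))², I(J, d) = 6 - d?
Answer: -972191/422 ≈ -2303.8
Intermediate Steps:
j(g, f) = g + 21*f
Y(O) = 5/2 - (6 + O - O²)²/2 (Y(O) = 5/2 - (O + (6 - O²))²/2 = 5/2 - (6 + O - O²)²/2)
Y(j(-31, X(3)))/(15 - 49*(-4)) = (5/2 - (6 + (-31 + 21*3) - (-31 + 21*3)²)²/2)/(15 - 49*(-4)) = (5/2 - (6 + (-31 + 63) - (-31 + 63)²)²/2)/(15 + 196) = (5/2 - (6 + 32 - 1*32²)²/2)/211 = (5/2 - (6 + 32 - 1*1024)²/2)*(1/211) = (5/2 - (6 + 32 - 1024)²/2)*(1/211) = (5/2 - ½*(-986)²)*(1/211) = (5/2 - ½*972196)*(1/211) = (5/2 - 486098)*(1/211) = -972191/2*1/211 = -972191/422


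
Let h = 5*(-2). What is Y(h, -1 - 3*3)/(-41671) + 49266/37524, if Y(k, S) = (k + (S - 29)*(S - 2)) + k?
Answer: 48479827/37230062 ≈ 1.3022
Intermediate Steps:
h = -10
Y(k, S) = 2*k + (-29 + S)*(-2 + S) (Y(k, S) = (k + (-29 + S)*(-2 + S)) + k = 2*k + (-29 + S)*(-2 + S))
Y(h, -1 - 3*3)/(-41671) + 49266/37524 = (58 + (-1 - 3*3)**2 - 31*(-1 - 3*3) + 2*(-10))/(-41671) + 49266/37524 = (58 + (-1 - 9)**2 - 31*(-1 - 9) - 20)*(-1/41671) + 49266*(1/37524) = (58 + (-10)**2 - 31*(-10) - 20)*(-1/41671) + 8211/6254 = (58 + 100 + 310 - 20)*(-1/41671) + 8211/6254 = 448*(-1/41671) + 8211/6254 = -64/5953 + 8211/6254 = 48479827/37230062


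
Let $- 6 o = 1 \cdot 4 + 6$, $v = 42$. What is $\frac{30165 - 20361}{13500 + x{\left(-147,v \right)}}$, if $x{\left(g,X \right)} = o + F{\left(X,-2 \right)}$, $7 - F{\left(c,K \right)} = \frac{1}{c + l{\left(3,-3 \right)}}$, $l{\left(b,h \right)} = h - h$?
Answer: $\frac{411768}{567223} \approx 0.72594$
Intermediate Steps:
$l{\left(b,h \right)} = 0$
$F{\left(c,K \right)} = 7 - \frac{1}{c}$ ($F{\left(c,K \right)} = 7 - \frac{1}{c + 0} = 7 - \frac{1}{c}$)
$o = - \frac{5}{3}$ ($o = - \frac{1 \cdot 4 + 6}{6} = - \frac{4 + 6}{6} = \left(- \frac{1}{6}\right) 10 = - \frac{5}{3} \approx -1.6667$)
$x{\left(g,X \right)} = \frac{16}{3} - \frac{1}{X}$ ($x{\left(g,X \right)} = - \frac{5}{3} + \left(7 - \frac{1}{X}\right) = \frac{16}{3} - \frac{1}{X}$)
$\frac{30165 - 20361}{13500 + x{\left(-147,v \right)}} = \frac{30165 - 20361}{13500 + \left(\frac{16}{3} - \frac{1}{42}\right)} = \frac{9804}{13500 + \left(\frac{16}{3} - \frac{1}{42}\right)} = \frac{9804}{13500 + \frac{223}{42}} = \frac{9804}{\frac{567223}{42}} = 9804 \cdot \frac{42}{567223} = \frac{411768}{567223}$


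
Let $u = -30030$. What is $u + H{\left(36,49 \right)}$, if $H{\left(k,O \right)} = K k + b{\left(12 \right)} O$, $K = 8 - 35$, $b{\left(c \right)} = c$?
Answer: $-30414$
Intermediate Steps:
$K = -27$
$H{\left(k,O \right)} = - 27 k + 12 O$
$u + H{\left(36,49 \right)} = -30030 + \left(\left(-27\right) 36 + 12 \cdot 49\right) = -30030 + \left(-972 + 588\right) = -30030 - 384 = -30414$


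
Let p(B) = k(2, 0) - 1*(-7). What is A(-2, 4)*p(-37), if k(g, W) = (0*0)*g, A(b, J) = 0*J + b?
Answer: -14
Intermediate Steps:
A(b, J) = b (A(b, J) = 0 + b = b)
k(g, W) = 0 (k(g, W) = 0*g = 0)
p(B) = 7 (p(B) = 0 - 1*(-7) = 0 + 7 = 7)
A(-2, 4)*p(-37) = -2*7 = -14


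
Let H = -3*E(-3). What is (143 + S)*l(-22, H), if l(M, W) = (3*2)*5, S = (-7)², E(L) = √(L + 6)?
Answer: 5760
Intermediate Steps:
E(L) = √(6 + L)
S = 49
H = -3*√3 (H = -3*√(6 - 3) = -3*√3 ≈ -5.1962)
l(M, W) = 30 (l(M, W) = 6*5 = 30)
(143 + S)*l(-22, H) = (143 + 49)*30 = 192*30 = 5760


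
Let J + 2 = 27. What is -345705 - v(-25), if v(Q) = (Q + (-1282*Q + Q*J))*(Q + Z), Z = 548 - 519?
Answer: -471305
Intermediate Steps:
J = 25 (J = -2 + 27 = 25)
Z = 29
v(Q) = -1256*Q*(29 + Q) (v(Q) = (Q + (-1282*Q + Q*25))*(Q + 29) = (Q + (-1282*Q + 25*Q))*(29 + Q) = (Q - 1257*Q)*(29 + Q) = (-1256*Q)*(29 + Q) = -1256*Q*(29 + Q))
-345705 - v(-25) = -345705 - (-1256)*(-25)*(29 - 25) = -345705 - (-1256)*(-25)*4 = -345705 - 1*125600 = -345705 - 125600 = -471305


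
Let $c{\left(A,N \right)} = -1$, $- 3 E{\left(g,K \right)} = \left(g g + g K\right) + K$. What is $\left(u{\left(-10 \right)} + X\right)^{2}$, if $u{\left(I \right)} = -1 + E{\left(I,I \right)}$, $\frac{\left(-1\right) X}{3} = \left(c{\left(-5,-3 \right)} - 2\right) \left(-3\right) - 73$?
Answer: $\frac{146689}{9} \approx 16299.0$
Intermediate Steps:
$E{\left(g,K \right)} = - \frac{K}{3} - \frac{g^{2}}{3} - \frac{K g}{3}$ ($E{\left(g,K \right)} = - \frac{\left(g g + g K\right) + K}{3} = - \frac{\left(g^{2} + K g\right) + K}{3} = - \frac{K + g^{2} + K g}{3} = - \frac{K}{3} - \frac{g^{2}}{3} - \frac{K g}{3}$)
$X = 192$ ($X = - 3 \left(\left(-1 - 2\right) \left(-3\right) - 73\right) = - 3 \left(\left(-3\right) \left(-3\right) - 73\right) = - 3 \left(9 - 73\right) = \left(-3\right) \left(-64\right) = 192$)
$u{\left(I \right)} = -1 - \frac{2 I^{2}}{3} - \frac{I}{3}$ ($u{\left(I \right)} = -1 - \left(\frac{I}{3} + \frac{I^{2}}{3} + \frac{I I}{3}\right) = -1 - \left(\frac{I}{3} + \frac{2 I^{2}}{3}\right) = -1 - \frac{2 I^{2}}{3} - \frac{I}{3}$)
$\left(u{\left(-10 \right)} + X\right)^{2} = \left(\left(-1 - \frac{2 \left(-10\right)^{2}}{3} - - \frac{10}{3}\right) + 192\right)^{2} = \left(\left(-1 - \frac{200}{3} + \frac{10}{3}\right) + 192\right)^{2} = \left(- \frac{193}{3} + 192\right)^{2} = \left(\frac{383}{3}\right)^{2} = \frac{146689}{9}$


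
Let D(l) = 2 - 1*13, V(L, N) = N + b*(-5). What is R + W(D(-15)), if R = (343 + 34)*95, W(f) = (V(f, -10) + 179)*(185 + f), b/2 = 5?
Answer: 56521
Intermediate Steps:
b = 10 (b = 2*5 = 10)
V(L, N) = -50 + N (V(L, N) = N + 10*(-5) = N - 50 = -50 + N)
D(l) = -11 (D(l) = 2 - 13 = -11)
W(f) = 22015 + 119*f (W(f) = ((-50 - 10) + 179)*(185 + f) = (-60 + 179)*(185 + f) = 119*(185 + f) = 22015 + 119*f)
R = 35815 (R = 377*95 = 35815)
R + W(D(-15)) = 35815 + (22015 + 119*(-11)) = 35815 + (22015 - 1309) = 35815 + 20706 = 56521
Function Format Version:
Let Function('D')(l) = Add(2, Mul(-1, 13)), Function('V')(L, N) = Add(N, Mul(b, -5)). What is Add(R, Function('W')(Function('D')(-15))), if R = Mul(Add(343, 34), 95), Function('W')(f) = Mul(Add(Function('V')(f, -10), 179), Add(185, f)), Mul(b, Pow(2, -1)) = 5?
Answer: 56521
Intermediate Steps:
b = 10 (b = Mul(2, 5) = 10)
Function('V')(L, N) = Add(-50, N) (Function('V')(L, N) = Add(N, Mul(10, -5)) = Add(N, -50) = Add(-50, N))
Function('D')(l) = -11 (Function('D')(l) = Add(2, -13) = -11)
Function('W')(f) = Add(22015, Mul(119, f)) (Function('W')(f) = Mul(Add(Add(-50, -10), 179), Add(185, f)) = Mul(Add(-60, 179), Add(185, f)) = Mul(119, Add(185, f)) = Add(22015, Mul(119, f)))
R = 35815 (R = Mul(377, 95) = 35815)
Add(R, Function('W')(Function('D')(-15))) = Add(35815, Add(22015, Mul(119, -11))) = Add(35815, Add(22015, -1309)) = Add(35815, 20706) = 56521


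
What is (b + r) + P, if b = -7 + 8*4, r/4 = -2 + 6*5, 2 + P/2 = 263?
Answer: 659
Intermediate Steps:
P = 522 (P = -4 + 2*263 = -4 + 526 = 522)
r = 112 (r = 4*(-2 + 6*5) = 4*(-2 + 30) = 4*28 = 112)
b = 25 (b = -7 + 32 = 25)
(b + r) + P = (25 + 112) + 522 = 137 + 522 = 659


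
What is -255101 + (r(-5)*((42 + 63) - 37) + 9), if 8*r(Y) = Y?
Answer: -510269/2 ≈ -2.5513e+5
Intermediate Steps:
r(Y) = Y/8
-255101 + (r(-5)*((42 + 63) - 37) + 9) = -255101 + (((⅛)*(-5))*((42 + 63) - 37) + 9) = -255101 + (-5*(105 - 37)/8 + 9) = -255101 + (-5/8*68 + 9) = -255101 + (-85/2 + 9) = -255101 - 67/2 = -510269/2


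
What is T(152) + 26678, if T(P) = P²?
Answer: 49782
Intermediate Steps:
T(152) + 26678 = 152² + 26678 = 23104 + 26678 = 49782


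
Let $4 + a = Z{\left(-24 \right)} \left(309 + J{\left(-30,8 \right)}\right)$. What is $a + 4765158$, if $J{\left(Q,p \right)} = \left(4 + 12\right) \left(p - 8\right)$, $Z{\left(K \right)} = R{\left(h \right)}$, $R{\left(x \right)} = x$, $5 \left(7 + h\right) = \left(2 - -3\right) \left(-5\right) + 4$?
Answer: $\frac{23808466}{5} \approx 4.7617 \cdot 10^{6}$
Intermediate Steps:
$h = - \frac{56}{5}$ ($h = -7 + \frac{\left(2 - -3\right) \left(-5\right) + 4}{5} = -7 + \frac{\left(2 + 3\right) \left(-5\right) + 4}{5} = -7 + \frac{5 \left(-5\right) + 4}{5} = -7 + \frac{-25 + 4}{5} = -7 + \frac{1}{5} \left(-21\right) = -7 - \frac{21}{5} = - \frac{56}{5} \approx -11.2$)
$Z{\left(K \right)} = - \frac{56}{5}$
$J{\left(Q,p \right)} = -128 + 16 p$ ($J{\left(Q,p \right)} = 16 \left(-8 + p\right) = -128 + 16 p$)
$a = - \frac{17324}{5}$ ($a = -4 - \frac{56 \left(309 + \left(-128 + 16 \cdot 8\right)\right)}{5} = -4 - \frac{56 \left(309 + \left(-128 + 128\right)\right)}{5} = -4 - \frac{56 \left(309 + 0\right)}{5} = -4 - \frac{17304}{5} = - \frac{17324}{5} \approx -3464.8$)
$a + 4765158 = - \frac{17324}{5} + 4765158 = \frac{23808466}{5}$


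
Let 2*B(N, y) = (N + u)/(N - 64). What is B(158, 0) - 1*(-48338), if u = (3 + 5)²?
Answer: 4543883/94 ≈ 48339.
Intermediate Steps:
u = 64 (u = 8² = 64)
B(N, y) = (64 + N)/(2*(-64 + N)) (B(N, y) = ((N + 64)/(N - 64))/2 = ((64 + N)/(-64 + N))/2 = (64 + N)/(2*(-64 + N)))
B(158, 0) - 1*(-48338) = (64 + 158)/(2*(-64 + 158)) - 1*(-48338) = (½)*222/94 + 48338 = (½)*(1/94)*222 + 48338 = 111/94 + 48338 = 4543883/94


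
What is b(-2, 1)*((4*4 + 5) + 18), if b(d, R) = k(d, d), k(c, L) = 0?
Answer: 0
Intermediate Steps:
b(d, R) = 0
b(-2, 1)*((4*4 + 5) + 18) = 0*((4*4 + 5) + 18) = 0*((16 + 5) + 18) = 0*(21 + 18) = 0*39 = 0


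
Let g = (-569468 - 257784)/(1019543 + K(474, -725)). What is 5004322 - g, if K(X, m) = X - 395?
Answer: 2551258816768/509811 ≈ 5.0043e+6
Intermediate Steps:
K(X, m) = -395 + X
g = -413626/509811 (g = (-569468 - 257784)/(1019543 + (-395 + 474)) = -827252/(1019543 + 79) = -827252/1019622 = -827252*1/1019622 = -413626/509811 ≈ -0.81133)
5004322 - g = 5004322 - 1*(-413626/509811) = 5004322 + 413626/509811 = 2551258816768/509811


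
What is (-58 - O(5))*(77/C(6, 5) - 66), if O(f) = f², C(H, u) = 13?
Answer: 64823/13 ≈ 4986.4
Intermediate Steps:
(-58 - O(5))*(77/C(6, 5) - 66) = (-58 - 1*5²)*(77/13 - 66) = (-58 - 1*25)*(77*(1/13) - 66) = (-58 - 25)*(77/13 - 66) = -83*(-781/13) = 64823/13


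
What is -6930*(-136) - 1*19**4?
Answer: 812159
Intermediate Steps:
-6930*(-136) - 1*19**4 = 942480 - 1*130321 = 942480 - 130321 = 812159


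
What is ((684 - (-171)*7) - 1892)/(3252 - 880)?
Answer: -11/2372 ≈ -0.0046374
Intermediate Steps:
((684 - (-171)*7) - 1892)/(3252 - 880) = ((684 - 1*(-1197)) - 1892)/2372 = ((684 + 1197) - 1892)*(1/2372) = (1881 - 1892)*(1/2372) = -11*1/2372 = -11/2372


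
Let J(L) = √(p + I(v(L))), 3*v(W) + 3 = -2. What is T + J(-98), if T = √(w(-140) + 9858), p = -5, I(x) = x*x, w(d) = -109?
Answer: √9749 + 2*I*√5/3 ≈ 98.737 + 1.4907*I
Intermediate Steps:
v(W) = -5/3 (v(W) = -1 + (⅓)*(-2) = -1 - ⅔ = -5/3)
I(x) = x²
J(L) = 2*I*√5/3 (J(L) = √(-5 + (-5/3)²) = √(-5 + 25/9) = √(-20/9) = 2*I*√5/3)
T = √9749 (T = √(-109 + 9858) = √9749 ≈ 98.737)
T + J(-98) = √9749 + 2*I*√5/3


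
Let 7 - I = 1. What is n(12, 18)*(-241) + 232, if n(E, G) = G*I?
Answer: -25796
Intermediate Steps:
I = 6 (I = 7 - 1*1 = 7 - 1 = 6)
n(E, G) = 6*G (n(E, G) = G*6 = 6*G)
n(12, 18)*(-241) + 232 = (6*18)*(-241) + 232 = 108*(-241) + 232 = -26028 + 232 = -25796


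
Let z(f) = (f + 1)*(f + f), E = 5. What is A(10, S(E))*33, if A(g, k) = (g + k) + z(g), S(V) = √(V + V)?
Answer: 7590 + 33*√10 ≈ 7694.4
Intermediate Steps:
S(V) = √2*√V (S(V) = √(2*V) = √2*√V)
z(f) = 2*f*(1 + f) (z(f) = (1 + f)*(2*f) = 2*f*(1 + f))
A(g, k) = g + k + 2*g*(1 + g) (A(g, k) = (g + k) + 2*g*(1 + g) = g + k + 2*g*(1 + g))
A(10, S(E))*33 = (10 + √2*√5 + 2*10*(1 + 10))*33 = (10 + √10 + 2*10*11)*33 = (10 + √10 + 220)*33 = (230 + √10)*33 = 7590 + 33*√10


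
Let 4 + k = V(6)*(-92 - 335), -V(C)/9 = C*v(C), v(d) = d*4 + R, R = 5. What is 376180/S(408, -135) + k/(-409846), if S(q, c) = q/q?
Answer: 77087599801/204923 ≈ 3.7618e+5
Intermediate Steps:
v(d) = 5 + 4*d (v(d) = d*4 + 5 = 4*d + 5 = 5 + 4*d)
S(q, c) = 1
V(C) = -9*C*(5 + 4*C)
k = 668678 (k = -4 + (-9*6*(5 + 4*6))*(-92 - 335) = -4 - 9*6*(5 + 24)*(-427) = -4 - 9*6*29*(-427) = -4 - 1566*(-427) = -4 + 668682 = 668678)
376180/S(408, -135) + k/(-409846) = 376180/1 + 668678/(-409846) = 376180*1 + 668678*(-1/409846) = 376180 - 334339/204923 = 77087599801/204923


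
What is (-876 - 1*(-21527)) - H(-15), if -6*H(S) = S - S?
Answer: 20651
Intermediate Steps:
H(S) = 0 (H(S) = -(S - S)/6 = -1/6*0 = 0)
(-876 - 1*(-21527)) - H(-15) = (-876 - 1*(-21527)) - 1*0 = (-876 + 21527) + 0 = 20651 + 0 = 20651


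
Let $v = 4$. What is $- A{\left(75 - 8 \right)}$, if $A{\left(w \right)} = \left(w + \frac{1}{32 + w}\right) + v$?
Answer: $- \frac{7030}{99} \approx -71.01$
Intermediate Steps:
$A{\left(w \right)} = 4 + w + \frac{1}{32 + w}$ ($A{\left(w \right)} = \left(w + \frac{1}{32 + w}\right) + 4 = 4 + w + \frac{1}{32 + w}$)
$- A{\left(75 - 8 \right)} = - \frac{129 + \left(75 - 8\right)^{2} + 36 \left(75 - 8\right)}{32 + \left(75 - 8\right)} = - \frac{129 + 67^{2} + 36 \cdot 67}{32 + 67} = - \frac{129 + 4489 + 2412}{99} = - \frac{7030}{99}$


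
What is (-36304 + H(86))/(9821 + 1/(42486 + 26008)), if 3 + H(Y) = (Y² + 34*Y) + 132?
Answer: -354182474/134535915 ≈ -2.6326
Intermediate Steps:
H(Y) = 129 + Y² + 34*Y (H(Y) = -3 + ((Y² + 34*Y) + 132) = -3 + (132 + Y² + 34*Y) = 129 + Y² + 34*Y)
(-36304 + H(86))/(9821 + 1/(42486 + 26008)) = (-36304 + (129 + 86² + 34*86))/(9821 + 1/(42486 + 26008)) = (-36304 + (129 + 7396 + 2924))/(9821 + 1/68494) = (-36304 + 10449)/(9821 + 1/68494) = -25855/672679575/68494 = -25855*68494/672679575 = -354182474/134535915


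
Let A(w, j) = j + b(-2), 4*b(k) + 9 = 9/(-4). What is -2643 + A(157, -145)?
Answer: -44653/16 ≈ -2790.8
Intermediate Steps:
b(k) = -45/16 (b(k) = -9/4 + (9/(-4))/4 = -9/4 + (9*(-¼))/4 = -9/4 + (¼)*(-9/4) = -9/4 - 9/16 = -45/16)
A(w, j) = -45/16 + j (A(w, j) = j - 45/16 = -45/16 + j)
-2643 + A(157, -145) = -2643 + (-45/16 - 145) = -2643 - 2365/16 = -44653/16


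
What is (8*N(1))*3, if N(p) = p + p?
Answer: 48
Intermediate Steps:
N(p) = 2*p
(8*N(1))*3 = (8*(2*1))*3 = (8*2)*3 = 16*3 = 48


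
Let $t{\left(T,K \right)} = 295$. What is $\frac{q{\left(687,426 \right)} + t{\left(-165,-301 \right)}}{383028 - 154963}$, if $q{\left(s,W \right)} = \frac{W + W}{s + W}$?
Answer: $\frac{109729}{84612115} \approx 0.0012968$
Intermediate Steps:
$q{\left(s,W \right)} = \frac{2 W}{W + s}$
$\frac{q{\left(687,426 \right)} + t{\left(-165,-301 \right)}}{383028 - 154963} = \frac{2 \cdot 426 \frac{1}{426 + 687} + 295}{383028 - 154963} = \frac{2 \cdot 426 \cdot \frac{1}{1113} + 295}{383028 - 154963} = \frac{\frac{284}{371} + 295}{228065} = \frac{109729}{371} \cdot \frac{1}{228065} = \frac{109729}{84612115}$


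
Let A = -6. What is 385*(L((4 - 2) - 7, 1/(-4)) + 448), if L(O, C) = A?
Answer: 170170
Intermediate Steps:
L(O, C) = -6
385*(L((4 - 2) - 7, 1/(-4)) + 448) = 385*(-6 + 448) = 385*442 = 170170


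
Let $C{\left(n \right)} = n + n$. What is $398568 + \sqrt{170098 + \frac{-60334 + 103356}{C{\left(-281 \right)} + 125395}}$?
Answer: $398568 + \frac{8 \sqrt{41417027702007}}{124833} \approx 3.9898 \cdot 10^{5}$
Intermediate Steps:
$C{\left(n \right)} = 2 n$
$398568 + \sqrt{170098 + \frac{-60334 + 103356}{C{\left(-281 \right)} + 125395}} = 398568 + \sqrt{170098 + \frac{-60334 + 103356}{2 \left(-281\right) + 125395}} = 398568 + \sqrt{170098 + \frac{43022}{-562 + 125395}} = 398568 + \sqrt{170098 + \frac{43022}{124833}} = 398568 + \sqrt{\frac{21233886656}{124833}} = 398568 + \frac{8 \sqrt{41417027702007}}{124833}$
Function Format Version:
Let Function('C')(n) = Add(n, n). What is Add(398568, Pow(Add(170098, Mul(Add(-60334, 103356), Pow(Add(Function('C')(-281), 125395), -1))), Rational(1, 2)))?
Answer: Add(398568, Mul(Rational(8, 124833), Pow(41417027702007, Rational(1, 2)))) ≈ 3.9898e+5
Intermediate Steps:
Function('C')(n) = Mul(2, n)
Add(398568, Pow(Add(170098, Mul(Add(-60334, 103356), Pow(Add(Function('C')(-281), 125395), -1))), Rational(1, 2))) = Add(398568, Pow(Add(170098, Mul(Add(-60334, 103356), Pow(Add(Mul(2, -281), 125395), -1))), Rational(1, 2))) = Add(398568, Pow(Add(170098, Mul(43022, Pow(Add(-562, 125395), -1))), Rational(1, 2))) = Add(398568, Pow(Add(170098, Mul(43022, Pow(124833, -1))), Rational(1, 2))) = Add(398568, Pow(Add(170098, Mul(43022, Rational(1, 124833))), Rational(1, 2))) = Add(398568, Pow(Add(170098, Rational(43022, 124833)), Rational(1, 2))) = Add(398568, Pow(Rational(21233886656, 124833), Rational(1, 2))) = Add(398568, Mul(Rational(8, 124833), Pow(41417027702007, Rational(1, 2))))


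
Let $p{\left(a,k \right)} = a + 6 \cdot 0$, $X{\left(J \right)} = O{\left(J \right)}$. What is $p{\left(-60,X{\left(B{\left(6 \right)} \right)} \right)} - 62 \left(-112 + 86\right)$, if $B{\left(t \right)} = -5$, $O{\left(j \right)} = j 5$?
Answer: $1552$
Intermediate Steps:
$O{\left(j \right)} = 5 j$
$X{\left(J \right)} = 5 J$
$p{\left(a,k \right)} = a$ ($p{\left(a,k \right)} = a + 0 = a$)
$p{\left(-60,X{\left(B{\left(6 \right)} \right)} \right)} - 62 \left(-112 + 86\right) = -60 - 62 \left(-112 + 86\right) = -60 - 62 \left(-26\right) = -60 - -1612 = -60 + 1612 = 1552$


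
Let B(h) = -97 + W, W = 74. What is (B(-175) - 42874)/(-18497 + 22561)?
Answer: -42897/4064 ≈ -10.555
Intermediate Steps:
B(h) = -23 (B(h) = -97 + 74 = -23)
(B(-175) - 42874)/(-18497 + 22561) = (-23 - 42874)/(-18497 + 22561) = -42897/4064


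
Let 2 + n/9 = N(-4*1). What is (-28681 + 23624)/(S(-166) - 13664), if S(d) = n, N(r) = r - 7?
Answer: 5057/13781 ≈ 0.36695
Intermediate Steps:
N(r) = -7 + r
n = -117 (n = -18 + 9*(-7 - 4*1) = -18 + 9*(-7 - 4) = -18 + 9*(-11) = -18 - 99 = -117)
S(d) = -117
(-28681 + 23624)/(S(-166) - 13664) = (-28681 + 23624)/(-117 - 13664) = -5057/(-13781) = -5057*(-1/13781) = 5057/13781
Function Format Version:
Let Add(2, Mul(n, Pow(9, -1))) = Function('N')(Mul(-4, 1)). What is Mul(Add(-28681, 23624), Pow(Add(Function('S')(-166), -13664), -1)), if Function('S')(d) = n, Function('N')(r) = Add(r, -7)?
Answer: Rational(5057, 13781) ≈ 0.36695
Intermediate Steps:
Function('N')(r) = Add(-7, r)
n = -117 (n = Add(-18, Mul(9, Add(-7, Mul(-4, 1)))) = Add(-18, Mul(9, Add(-7, -4))) = Add(-18, Mul(9, -11)) = Add(-18, -99) = -117)
Function('S')(d) = -117
Mul(Add(-28681, 23624), Pow(Add(Function('S')(-166), -13664), -1)) = Mul(Add(-28681, 23624), Pow(Add(-117, -13664), -1)) = Mul(-5057, Pow(-13781, -1)) = Mul(-5057, Rational(-1, 13781)) = Rational(5057, 13781)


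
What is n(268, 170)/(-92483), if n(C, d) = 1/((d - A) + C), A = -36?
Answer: -1/43836942 ≈ -2.2812e-8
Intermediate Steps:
n(C, d) = 1/(36 + C + d) (n(C, d) = 1/((d - 1*(-36)) + C) = 1/((d + 36) + C) = 1/((36 + d) + C) = 1/(36 + C + d))
n(268, 170)/(-92483) = 1/((36 + 268 + 170)*(-92483)) = -1/92483/474 = (1/474)*(-1/92483) = -1/43836942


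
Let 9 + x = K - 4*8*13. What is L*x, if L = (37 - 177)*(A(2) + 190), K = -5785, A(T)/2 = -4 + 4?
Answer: 165186000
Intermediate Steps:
A(T) = 0 (A(T) = 2*(-4 + 4) = 2*0 = 0)
L = -26600 (L = (37 - 177)*(0 + 190) = -140*190 = -26600)
x = -6210 (x = -9 + (-5785 - 4*8*13) = -9 + (-5785 - 32*13) = -9 + (-5785 - 416) = -9 - 6201 = -6210)
L*x = -26600*(-6210) = 165186000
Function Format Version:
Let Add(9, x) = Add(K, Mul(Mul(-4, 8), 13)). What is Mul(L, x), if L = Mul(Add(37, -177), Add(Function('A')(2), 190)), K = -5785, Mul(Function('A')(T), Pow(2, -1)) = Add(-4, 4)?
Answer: 165186000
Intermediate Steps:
Function('A')(T) = 0 (Function('A')(T) = Mul(2, Add(-4, 4)) = Mul(2, 0) = 0)
L = -26600 (L = Mul(Add(37, -177), Add(0, 190)) = Mul(-140, 190) = -26600)
x = -6210 (x = Add(-9, Add(-5785, Mul(Mul(-4, 8), 13))) = Add(-9, Add(-5785, Mul(-32, 13))) = Add(-9, Add(-5785, -416)) = Add(-9, -6201) = -6210)
Mul(L, x) = Mul(-26600, -6210) = 165186000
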